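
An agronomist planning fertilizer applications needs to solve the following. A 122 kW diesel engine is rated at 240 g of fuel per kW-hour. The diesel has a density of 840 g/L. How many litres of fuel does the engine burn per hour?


FC = P * BSFC / rho_fuel
   = 122 * 240 / 840
   = 29280 / 840
   = 34.86 L/h


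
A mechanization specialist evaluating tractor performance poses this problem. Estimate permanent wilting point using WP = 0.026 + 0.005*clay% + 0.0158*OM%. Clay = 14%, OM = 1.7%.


WP = 0.026 + 0.005*14 + 0.0158*1.7
   = 0.026 + 0.0700 + 0.0269
   = 0.1229


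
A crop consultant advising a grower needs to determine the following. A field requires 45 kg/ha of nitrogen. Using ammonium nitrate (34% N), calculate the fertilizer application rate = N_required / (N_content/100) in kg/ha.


Rate = N_required / (N_content / 100)
     = 45 / (34 / 100)
     = 45 / 0.34
     = 132.35 kg/ha


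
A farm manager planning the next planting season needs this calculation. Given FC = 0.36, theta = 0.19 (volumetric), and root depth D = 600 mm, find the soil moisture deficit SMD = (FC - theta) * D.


SMD = (FC - theta) * D
    = (0.36 - 0.19) * 600
    = 0.170 * 600
    = 102 mm


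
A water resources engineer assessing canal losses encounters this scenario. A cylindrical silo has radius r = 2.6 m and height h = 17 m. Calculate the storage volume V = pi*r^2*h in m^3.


V = pi * r^2 * h
  = pi * 2.6^2 * 17
  = pi * 6.76 * 17
  = 361.03 m^3


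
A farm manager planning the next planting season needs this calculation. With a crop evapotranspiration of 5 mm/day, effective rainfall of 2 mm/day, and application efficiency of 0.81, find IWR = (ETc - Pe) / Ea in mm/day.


IWR = (ETc - Pe) / Ea
    = (5 - 2) / 0.81
    = 3 / 0.81
    = 3.70 mm/day


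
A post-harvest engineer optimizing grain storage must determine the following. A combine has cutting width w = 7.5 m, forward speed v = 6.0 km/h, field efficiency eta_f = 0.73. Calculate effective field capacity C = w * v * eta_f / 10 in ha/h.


C = w * v * eta_f / 10
  = 7.5 * 6.0 * 0.73 / 10
  = 32.85 / 10
  = 3.29 ha/h


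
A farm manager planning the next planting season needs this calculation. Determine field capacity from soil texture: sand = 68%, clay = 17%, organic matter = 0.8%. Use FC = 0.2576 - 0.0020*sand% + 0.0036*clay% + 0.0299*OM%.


FC = 0.2576 - 0.0020*68 + 0.0036*17 + 0.0299*0.8
   = 0.2576 - 0.1360 + 0.0612 + 0.0239
   = 0.2067


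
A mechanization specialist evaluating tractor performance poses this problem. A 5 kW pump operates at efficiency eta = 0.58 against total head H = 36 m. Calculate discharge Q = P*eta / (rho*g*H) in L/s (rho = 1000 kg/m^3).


Q = (P * 1000 * eta) / (rho * g * H)
  = (5 * 1000 * 0.58) / (1000 * 9.81 * 36)
  = 2900 / 353160
  = 0.00821 m^3/s = 8.21 L/s


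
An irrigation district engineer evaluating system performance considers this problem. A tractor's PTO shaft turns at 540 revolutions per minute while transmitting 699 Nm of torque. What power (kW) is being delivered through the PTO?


P = 2*pi*n*T / 60000
  = 2*pi * 540 * 699 / 60000
  = 2371651.13 / 60000
  = 39.53 kW


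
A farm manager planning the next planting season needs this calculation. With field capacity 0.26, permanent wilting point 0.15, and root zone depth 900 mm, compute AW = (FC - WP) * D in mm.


AW = (FC - WP) * D
   = (0.26 - 0.15) * 900
   = 0.11 * 900
   = 99 mm


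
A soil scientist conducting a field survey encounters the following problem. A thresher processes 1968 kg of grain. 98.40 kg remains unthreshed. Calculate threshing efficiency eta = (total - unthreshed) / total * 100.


eta = (total - unthreshed) / total * 100
    = (1968 - 98.40) / 1968 * 100
    = 1869.60 / 1968 * 100
    = 95%


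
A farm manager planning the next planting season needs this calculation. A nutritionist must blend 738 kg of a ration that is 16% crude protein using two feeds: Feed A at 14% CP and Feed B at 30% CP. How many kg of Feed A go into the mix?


parts_A = CP_b - target = 30 - 16 = 14
parts_B = target - CP_a = 16 - 14 = 2
total_parts = 14 + 2 = 16
Feed A = 738 * 14 / 16 = 645.75 kg
Feed B = 738 * 2 / 16 = 92.25 kg

645.75 kg


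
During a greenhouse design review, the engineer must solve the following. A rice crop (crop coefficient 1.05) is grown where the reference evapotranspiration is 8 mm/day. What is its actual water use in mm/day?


ETc = Kc * ET0
    = 1.05 * 8
    = 8.40 mm/day


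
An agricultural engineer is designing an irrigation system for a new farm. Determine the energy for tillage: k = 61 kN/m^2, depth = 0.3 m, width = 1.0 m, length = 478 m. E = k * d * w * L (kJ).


E = k * d * w * L
  = 61 * 0.3 * 1.0 * 478
  = 8747.40 kJ


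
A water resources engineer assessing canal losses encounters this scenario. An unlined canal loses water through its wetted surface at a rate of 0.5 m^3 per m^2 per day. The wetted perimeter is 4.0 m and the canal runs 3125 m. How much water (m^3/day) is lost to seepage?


S = C * P * L
  = 0.5 * 4.0 * 3125
  = 6250 m^3/day


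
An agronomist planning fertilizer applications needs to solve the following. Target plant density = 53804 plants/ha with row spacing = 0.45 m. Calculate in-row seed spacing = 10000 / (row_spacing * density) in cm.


spacing = 10000 / (row_sp * density)
        = 10000 / (0.45 * 53804)
        = 10000 / 24211.80
        = 0.41302 m = 41.30 cm


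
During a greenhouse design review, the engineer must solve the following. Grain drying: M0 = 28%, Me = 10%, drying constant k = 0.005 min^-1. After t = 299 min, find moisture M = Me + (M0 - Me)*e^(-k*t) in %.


M = Me + (M0 - Me) * e^(-k*t)
  = 10 + (28 - 10) * e^(-0.005*299)
  = 10 + 18 * e^(-1.495)
  = 10 + 18 * 0.22425
  = 10 + 4.0365
  = 14.04%


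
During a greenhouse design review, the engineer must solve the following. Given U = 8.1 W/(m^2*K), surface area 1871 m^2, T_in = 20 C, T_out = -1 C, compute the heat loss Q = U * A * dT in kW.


dT = 20 - (-1) = 21 K
Q = U * A * dT
  = 8.1 * 1871 * 21
  = 318257.10 W = 318.26 kW


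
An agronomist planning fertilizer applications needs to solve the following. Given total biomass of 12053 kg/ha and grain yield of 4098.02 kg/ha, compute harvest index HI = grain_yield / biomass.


HI = grain_yield / biomass
   = 4098.02 / 12053
   = 0.34


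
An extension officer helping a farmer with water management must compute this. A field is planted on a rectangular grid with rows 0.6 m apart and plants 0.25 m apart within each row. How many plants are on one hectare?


D = 10000 / (row_sp * plant_sp)
  = 10000 / (0.6 * 0.25)
  = 10000 / 0.1500
  = 66666.67 plants/ha


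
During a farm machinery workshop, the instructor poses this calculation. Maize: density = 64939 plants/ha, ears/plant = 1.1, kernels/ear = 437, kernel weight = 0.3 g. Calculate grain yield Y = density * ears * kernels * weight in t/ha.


Y = density * ears * kernels * kw
  = 64939 * 1.1 * 437 * 0.3 g/ha
  = 9364853.19 g/ha
  = 9364.85 kg/ha = 9.36 t/ha


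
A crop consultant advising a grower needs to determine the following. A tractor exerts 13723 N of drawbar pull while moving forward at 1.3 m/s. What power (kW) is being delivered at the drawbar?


P = F * v / 1000
  = 13723 * 1.3 / 1000
  = 17839.90 / 1000
  = 17.84 kW


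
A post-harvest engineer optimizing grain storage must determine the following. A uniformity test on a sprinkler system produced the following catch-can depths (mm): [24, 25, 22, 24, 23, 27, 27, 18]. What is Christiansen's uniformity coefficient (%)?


xbar = 190 / 8 = 23.750
sum|xi - xbar| = 16.500
CU = 100 * (1 - 16.500 / (8 * 23.750))
   = 100 * (1 - 0.0868)
   = 91.32%


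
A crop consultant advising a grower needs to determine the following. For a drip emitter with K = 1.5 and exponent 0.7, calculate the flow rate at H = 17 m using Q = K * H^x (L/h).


Q = K * H^x
  = 1.5 * 17^0.7
  = 1.5 * 7.2663
  = 10.90 L/h


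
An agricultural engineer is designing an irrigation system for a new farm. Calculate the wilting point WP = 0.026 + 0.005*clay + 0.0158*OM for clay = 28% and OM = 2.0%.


WP = 0.026 + 0.005*28 + 0.0158*2.0
   = 0.026 + 0.1400 + 0.0316
   = 0.1976


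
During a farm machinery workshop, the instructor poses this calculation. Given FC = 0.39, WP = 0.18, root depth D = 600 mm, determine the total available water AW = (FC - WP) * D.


AW = (FC - WP) * D
   = (0.39 - 0.18) * 600
   = 0.21 * 600
   = 126 mm


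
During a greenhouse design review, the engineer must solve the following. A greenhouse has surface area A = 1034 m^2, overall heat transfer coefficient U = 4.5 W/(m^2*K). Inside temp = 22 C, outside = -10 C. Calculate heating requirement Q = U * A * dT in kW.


dT = 22 - (-10) = 32 K
Q = U * A * dT
  = 4.5 * 1034 * 32
  = 148896 W = 148.90 kW


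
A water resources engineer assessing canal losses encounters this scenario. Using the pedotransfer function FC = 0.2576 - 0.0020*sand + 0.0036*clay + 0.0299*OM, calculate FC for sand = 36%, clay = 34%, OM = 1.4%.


FC = 0.2576 - 0.0020*36 + 0.0036*34 + 0.0299*1.4
   = 0.2576 - 0.0720 + 0.1224 + 0.0419
   = 0.3499


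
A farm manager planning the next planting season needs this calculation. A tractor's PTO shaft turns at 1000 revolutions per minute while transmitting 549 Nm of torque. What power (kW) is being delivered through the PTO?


P = 2*pi*n*T / 60000
  = 2*pi * 1000 * 549 / 60000
  = 3449468.73 / 60000
  = 57.49 kW


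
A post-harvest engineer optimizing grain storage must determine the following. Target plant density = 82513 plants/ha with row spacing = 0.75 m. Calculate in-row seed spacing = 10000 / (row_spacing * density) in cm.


spacing = 10000 / (row_sp * density)
        = 10000 / (0.75 * 82513)
        = 10000 / 61884.75
        = 0.16159 m = 16.16 cm


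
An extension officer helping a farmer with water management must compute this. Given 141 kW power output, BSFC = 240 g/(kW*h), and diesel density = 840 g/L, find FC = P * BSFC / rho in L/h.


FC = P * BSFC / rho_fuel
   = 141 * 240 / 840
   = 33840 / 840
   = 40.29 L/h


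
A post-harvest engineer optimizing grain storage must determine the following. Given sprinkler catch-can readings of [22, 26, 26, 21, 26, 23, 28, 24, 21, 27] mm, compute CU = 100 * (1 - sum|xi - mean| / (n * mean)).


xbar = 244 / 10 = 24.400
sum|xi - xbar| = 22
CU = 100 * (1 - 22 / (10 * 24.400))
   = 100 * (1 - 0.0902)
   = 90.98%


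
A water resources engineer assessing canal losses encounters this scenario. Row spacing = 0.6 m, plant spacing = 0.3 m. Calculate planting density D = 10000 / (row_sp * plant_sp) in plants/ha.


D = 10000 / (row_sp * plant_sp)
  = 10000 / (0.6 * 0.3)
  = 10000 / 0.1800
  = 55555.56 plants/ha


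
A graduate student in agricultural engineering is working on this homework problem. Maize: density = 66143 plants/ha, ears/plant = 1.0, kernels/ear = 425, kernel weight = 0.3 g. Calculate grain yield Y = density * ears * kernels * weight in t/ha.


Y = density * ears * kernels * kw
  = 66143 * 1.0 * 425 * 0.3 g/ha
  = 8433232.50 g/ha
  = 8433.23 kg/ha = 8.43 t/ha


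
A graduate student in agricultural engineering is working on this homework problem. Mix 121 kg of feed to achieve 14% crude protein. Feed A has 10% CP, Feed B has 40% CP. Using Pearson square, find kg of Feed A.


parts_A = CP_b - target = 40 - 14 = 26
parts_B = target - CP_a = 14 - 10 = 4
total_parts = 26 + 4 = 30
Feed A = 121 * 26 / 30 = 104.87 kg
Feed B = 121 * 4 / 30 = 16.13 kg

104.87 kg


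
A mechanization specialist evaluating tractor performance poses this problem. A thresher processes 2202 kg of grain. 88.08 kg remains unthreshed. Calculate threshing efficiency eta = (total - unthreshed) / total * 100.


eta = (total - unthreshed) / total * 100
    = (2202 - 88.08) / 2202 * 100
    = 2113.92 / 2202 * 100
    = 96%


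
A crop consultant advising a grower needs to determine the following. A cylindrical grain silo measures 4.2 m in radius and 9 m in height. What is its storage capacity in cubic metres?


V = pi * r^2 * h
  = pi * 4.2^2 * 9
  = pi * 17.64 * 9
  = 498.76 m^3


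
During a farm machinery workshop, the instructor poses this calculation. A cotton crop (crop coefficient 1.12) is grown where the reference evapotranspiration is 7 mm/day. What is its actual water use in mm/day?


ETc = Kc * ET0
    = 1.12 * 7
    = 7.84 mm/day


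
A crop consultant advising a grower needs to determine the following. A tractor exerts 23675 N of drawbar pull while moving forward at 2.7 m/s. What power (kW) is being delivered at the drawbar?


P = F * v / 1000
  = 23675 * 2.7 / 1000
  = 63922.50 / 1000
  = 63.92 kW


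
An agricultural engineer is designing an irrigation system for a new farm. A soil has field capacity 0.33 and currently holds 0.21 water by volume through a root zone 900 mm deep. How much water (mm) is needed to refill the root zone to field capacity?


SMD = (FC - theta) * D
    = (0.33 - 0.21) * 900
    = 0.120 * 900
    = 108 mm


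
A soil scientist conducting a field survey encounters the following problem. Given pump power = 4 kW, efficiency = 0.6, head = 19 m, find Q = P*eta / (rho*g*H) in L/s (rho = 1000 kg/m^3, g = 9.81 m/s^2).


Q = (P * 1000 * eta) / (rho * g * H)
  = (4 * 1000 * 0.6) / (1000 * 9.81 * 19)
  = 2400 / 186390
  = 0.01288 m^3/s = 12.88 L/s


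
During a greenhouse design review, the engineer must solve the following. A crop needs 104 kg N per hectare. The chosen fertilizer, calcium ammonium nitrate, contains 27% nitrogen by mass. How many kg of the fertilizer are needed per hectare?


Rate = N_required / (N_content / 100)
     = 104 / (27 / 100)
     = 104 / 0.27
     = 385.19 kg/ha


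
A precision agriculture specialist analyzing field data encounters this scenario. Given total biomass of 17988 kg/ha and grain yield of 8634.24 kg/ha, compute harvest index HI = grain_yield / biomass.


HI = grain_yield / biomass
   = 8634.24 / 17988
   = 0.48


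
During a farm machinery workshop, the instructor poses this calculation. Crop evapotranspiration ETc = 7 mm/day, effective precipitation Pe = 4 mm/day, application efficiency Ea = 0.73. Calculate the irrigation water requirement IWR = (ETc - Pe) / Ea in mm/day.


IWR = (ETc - Pe) / Ea
    = (7 - 4) / 0.73
    = 3 / 0.73
    = 4.11 mm/day


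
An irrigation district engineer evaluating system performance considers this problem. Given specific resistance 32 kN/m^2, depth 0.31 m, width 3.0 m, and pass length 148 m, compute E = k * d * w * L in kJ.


E = k * d * w * L
  = 32 * 0.31 * 3.0 * 148
  = 4404.48 kJ


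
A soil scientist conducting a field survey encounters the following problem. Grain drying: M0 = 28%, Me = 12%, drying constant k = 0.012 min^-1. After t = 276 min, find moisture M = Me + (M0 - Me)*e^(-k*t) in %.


M = Me + (M0 - Me) * e^(-k*t)
  = 12 + (28 - 12) * e^(-0.012*276)
  = 12 + 16 * e^(-3.312)
  = 12 + 16 * 0.03644
  = 12 + 0.5831
  = 12.58%


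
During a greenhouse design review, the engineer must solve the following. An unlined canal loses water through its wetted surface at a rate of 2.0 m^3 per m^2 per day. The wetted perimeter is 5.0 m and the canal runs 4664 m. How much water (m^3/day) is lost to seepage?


S = C * P * L
  = 2.0 * 5.0 * 4664
  = 46640 m^3/day


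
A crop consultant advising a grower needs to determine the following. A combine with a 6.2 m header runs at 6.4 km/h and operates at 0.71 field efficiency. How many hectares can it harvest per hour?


C = w * v * eta_f / 10
  = 6.2 * 6.4 * 0.71 / 10
  = 28.17 / 10
  = 2.82 ha/h


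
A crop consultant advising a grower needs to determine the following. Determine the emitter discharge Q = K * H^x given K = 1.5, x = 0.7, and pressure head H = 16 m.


Q = K * H^x
  = 1.5 * 16^0.7
  = 1.5 * 6.9644
  = 10.45 L/h


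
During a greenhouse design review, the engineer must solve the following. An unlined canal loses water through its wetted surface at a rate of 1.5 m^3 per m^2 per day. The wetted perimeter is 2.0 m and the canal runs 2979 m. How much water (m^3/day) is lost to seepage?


S = C * P * L
  = 1.5 * 2.0 * 2979
  = 8937 m^3/day


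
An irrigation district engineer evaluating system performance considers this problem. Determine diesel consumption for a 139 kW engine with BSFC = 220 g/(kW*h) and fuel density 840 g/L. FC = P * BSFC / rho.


FC = P * BSFC / rho_fuel
   = 139 * 220 / 840
   = 30580 / 840
   = 36.40 L/h


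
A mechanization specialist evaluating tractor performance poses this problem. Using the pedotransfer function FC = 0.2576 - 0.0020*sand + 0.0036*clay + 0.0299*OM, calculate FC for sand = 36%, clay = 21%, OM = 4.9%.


FC = 0.2576 - 0.0020*36 + 0.0036*21 + 0.0299*4.9
   = 0.2576 - 0.0720 + 0.0756 + 0.1465
   = 0.4077


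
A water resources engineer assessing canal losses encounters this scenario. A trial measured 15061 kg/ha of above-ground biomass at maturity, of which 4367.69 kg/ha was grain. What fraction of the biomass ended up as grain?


HI = grain_yield / biomass
   = 4367.69 / 15061
   = 0.29


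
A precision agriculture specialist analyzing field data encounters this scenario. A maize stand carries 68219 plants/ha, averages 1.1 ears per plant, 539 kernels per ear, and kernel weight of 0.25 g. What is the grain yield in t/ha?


Y = density * ears * kernels * kw
  = 68219 * 1.1 * 539 * 0.25 g/ha
  = 10111761.28 g/ha
  = 10111.76 kg/ha = 10.11 t/ha


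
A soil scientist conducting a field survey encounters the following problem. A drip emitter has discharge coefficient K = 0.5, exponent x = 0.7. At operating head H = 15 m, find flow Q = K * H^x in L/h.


Q = K * H^x
  = 0.5 * 15^0.7
  = 0.5 * 6.6568
  = 3.33 L/h


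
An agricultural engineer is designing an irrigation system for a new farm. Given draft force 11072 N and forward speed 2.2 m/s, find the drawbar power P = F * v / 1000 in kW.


P = F * v / 1000
  = 11072 * 2.2 / 1000
  = 24358.40 / 1000
  = 24.36 kW


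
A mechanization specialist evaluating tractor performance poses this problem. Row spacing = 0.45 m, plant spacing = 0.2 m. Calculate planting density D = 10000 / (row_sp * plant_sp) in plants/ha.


D = 10000 / (row_sp * plant_sp)
  = 10000 / (0.45 * 0.2)
  = 10000 / 0.0900
  = 111111.11 plants/ha


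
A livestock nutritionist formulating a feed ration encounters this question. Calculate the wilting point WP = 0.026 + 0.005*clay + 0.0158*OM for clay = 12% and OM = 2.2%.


WP = 0.026 + 0.005*12 + 0.0158*2.2
   = 0.026 + 0.0600 + 0.0348
   = 0.1208


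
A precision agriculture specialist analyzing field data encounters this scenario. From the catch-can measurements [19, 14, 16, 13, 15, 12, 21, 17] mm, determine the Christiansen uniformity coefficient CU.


xbar = 127 / 8 = 15.875
sum|xi - xbar| = 19
CU = 100 * (1 - 19 / (8 * 15.875))
   = 100 * (1 - 0.1496)
   = 85.04%


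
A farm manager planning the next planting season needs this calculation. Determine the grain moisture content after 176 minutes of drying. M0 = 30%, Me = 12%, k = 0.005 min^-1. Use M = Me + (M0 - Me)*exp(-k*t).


M = Me + (M0 - Me) * e^(-k*t)
  = 12 + (30 - 12) * e^(-0.005*176)
  = 12 + 18 * e^(-0.880)
  = 12 + 18 * 0.41478
  = 12 + 7.4661
  = 19.47%


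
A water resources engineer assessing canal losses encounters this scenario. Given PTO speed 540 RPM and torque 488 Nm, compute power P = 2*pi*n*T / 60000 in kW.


P = 2*pi*n*T / 60000
  = 2*pi * 540 * 488 / 60000
  = 1655744.99 / 60000
  = 27.60 kW


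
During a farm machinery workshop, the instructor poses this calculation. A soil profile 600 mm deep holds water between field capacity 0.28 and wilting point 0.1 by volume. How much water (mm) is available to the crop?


AW = (FC - WP) * D
   = (0.28 - 0.1) * 600
   = 0.18 * 600
   = 108 mm


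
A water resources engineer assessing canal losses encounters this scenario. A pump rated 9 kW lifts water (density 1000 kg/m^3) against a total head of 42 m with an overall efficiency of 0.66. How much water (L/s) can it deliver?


Q = (P * 1000 * eta) / (rho * g * H)
  = (9 * 1000 * 0.66) / (1000 * 9.81 * 42)
  = 5940 / 412020
  = 0.01442 m^3/s = 14.42 L/s


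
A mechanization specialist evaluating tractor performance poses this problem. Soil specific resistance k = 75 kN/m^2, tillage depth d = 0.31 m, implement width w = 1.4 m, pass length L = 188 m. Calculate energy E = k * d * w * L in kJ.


E = k * d * w * L
  = 75 * 0.31 * 1.4 * 188
  = 6119.40 kJ


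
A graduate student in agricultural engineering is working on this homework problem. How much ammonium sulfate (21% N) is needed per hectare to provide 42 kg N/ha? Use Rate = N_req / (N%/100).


Rate = N_required / (N_content / 100)
     = 42 / (21 / 100)
     = 42 / 0.21
     = 200 kg/ha


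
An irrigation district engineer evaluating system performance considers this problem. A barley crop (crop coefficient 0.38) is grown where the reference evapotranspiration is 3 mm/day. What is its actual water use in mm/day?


ETc = Kc * ET0
    = 0.38 * 3
    = 1.14 mm/day


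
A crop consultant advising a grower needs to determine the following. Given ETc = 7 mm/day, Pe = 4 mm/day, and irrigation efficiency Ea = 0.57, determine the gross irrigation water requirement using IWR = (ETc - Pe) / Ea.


IWR = (ETc - Pe) / Ea
    = (7 - 4) / 0.57
    = 3 / 0.57
    = 5.26 mm/day


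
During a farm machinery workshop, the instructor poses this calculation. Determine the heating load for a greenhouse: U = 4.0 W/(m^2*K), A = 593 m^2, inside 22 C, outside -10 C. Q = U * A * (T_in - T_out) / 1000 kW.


dT = 22 - (-10) = 32 K
Q = U * A * dT
  = 4.0 * 593 * 32
  = 75904 W = 75.90 kW


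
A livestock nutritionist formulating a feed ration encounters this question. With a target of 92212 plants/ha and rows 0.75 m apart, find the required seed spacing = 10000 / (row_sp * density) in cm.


spacing = 10000 / (row_sp * density)
        = 10000 / (0.75 * 92212)
        = 10000 / 69159
        = 0.14459 m = 14.46 cm


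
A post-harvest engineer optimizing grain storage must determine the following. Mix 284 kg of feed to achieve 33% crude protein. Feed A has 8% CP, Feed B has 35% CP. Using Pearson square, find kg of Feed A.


parts_A = CP_b - target = 35 - 33 = 2
parts_B = target - CP_a = 33 - 8 = 25
total_parts = 2 + 25 = 27
Feed A = 284 * 2 / 27 = 21.04 kg
Feed B = 284 * 25 / 27 = 262.96 kg

21.04 kg


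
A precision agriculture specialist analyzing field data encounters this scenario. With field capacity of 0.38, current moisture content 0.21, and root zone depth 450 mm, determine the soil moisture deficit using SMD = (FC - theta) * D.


SMD = (FC - theta) * D
    = (0.38 - 0.21) * 450
    = 0.170 * 450
    = 76.50 mm


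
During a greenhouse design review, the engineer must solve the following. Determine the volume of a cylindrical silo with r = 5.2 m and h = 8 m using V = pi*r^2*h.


V = pi * r^2 * h
  = pi * 5.2^2 * 8
  = pi * 27.04 * 8
  = 679.59 m^3


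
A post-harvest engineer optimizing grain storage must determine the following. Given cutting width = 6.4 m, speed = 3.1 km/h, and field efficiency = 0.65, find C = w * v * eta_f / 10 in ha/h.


C = w * v * eta_f / 10
  = 6.4 * 3.1 * 0.65 / 10
  = 12.90 / 10
  = 1.29 ha/h


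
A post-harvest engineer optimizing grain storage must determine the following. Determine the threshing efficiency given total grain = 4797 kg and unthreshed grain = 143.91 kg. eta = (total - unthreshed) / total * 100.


eta = (total - unthreshed) / total * 100
    = (4797 - 143.91) / 4797 * 100
    = 4653.09 / 4797 * 100
    = 97%


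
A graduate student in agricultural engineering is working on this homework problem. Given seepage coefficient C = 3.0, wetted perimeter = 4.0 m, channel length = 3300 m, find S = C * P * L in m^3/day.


S = C * P * L
  = 3.0 * 4.0 * 3300
  = 39600 m^3/day


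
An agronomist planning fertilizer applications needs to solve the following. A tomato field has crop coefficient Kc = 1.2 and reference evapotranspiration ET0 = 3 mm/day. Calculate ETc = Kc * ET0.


ETc = Kc * ET0
    = 1.2 * 3
    = 3.60 mm/day


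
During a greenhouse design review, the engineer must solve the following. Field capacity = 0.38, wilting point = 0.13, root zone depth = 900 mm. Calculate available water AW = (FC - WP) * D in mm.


AW = (FC - WP) * D
   = (0.38 - 0.13) * 900
   = 0.25 * 900
   = 225 mm


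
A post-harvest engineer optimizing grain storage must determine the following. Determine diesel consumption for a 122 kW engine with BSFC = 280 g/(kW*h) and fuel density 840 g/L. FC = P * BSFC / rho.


FC = P * BSFC / rho_fuel
   = 122 * 280 / 840
   = 34160 / 840
   = 40.67 L/h


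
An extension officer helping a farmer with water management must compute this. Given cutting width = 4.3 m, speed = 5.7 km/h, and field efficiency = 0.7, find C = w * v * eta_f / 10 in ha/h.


C = w * v * eta_f / 10
  = 4.3 * 5.7 * 0.7 / 10
  = 17.16 / 10
  = 1.72 ha/h


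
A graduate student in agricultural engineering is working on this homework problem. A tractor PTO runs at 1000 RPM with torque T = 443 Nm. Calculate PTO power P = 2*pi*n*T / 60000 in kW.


P = 2*pi*n*T / 60000
  = 2*pi * 1000 * 443 / 60000
  = 2783451.09 / 60000
  = 46.39 kW


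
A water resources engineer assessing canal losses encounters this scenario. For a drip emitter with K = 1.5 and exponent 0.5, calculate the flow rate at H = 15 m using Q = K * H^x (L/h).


Q = K * H^x
  = 1.5 * 15^0.5
  = 1.5 * 3.8730
  = 5.81 L/h


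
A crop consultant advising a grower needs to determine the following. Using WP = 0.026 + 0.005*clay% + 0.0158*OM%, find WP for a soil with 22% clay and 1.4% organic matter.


WP = 0.026 + 0.005*22 + 0.0158*1.4
   = 0.026 + 0.1100 + 0.0221
   = 0.1581


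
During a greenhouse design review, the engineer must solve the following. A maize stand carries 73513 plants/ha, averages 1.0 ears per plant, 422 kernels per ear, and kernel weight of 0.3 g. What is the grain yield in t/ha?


Y = density * ears * kernels * kw
  = 73513 * 1.0 * 422 * 0.3 g/ha
  = 9306745.80 g/ha
  = 9306.75 kg/ha = 9.31 t/ha


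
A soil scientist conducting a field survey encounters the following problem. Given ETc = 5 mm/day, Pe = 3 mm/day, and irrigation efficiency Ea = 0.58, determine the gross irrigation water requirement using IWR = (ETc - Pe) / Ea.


IWR = (ETc - Pe) / Ea
    = (5 - 3) / 0.58
    = 2 / 0.58
    = 3.45 mm/day


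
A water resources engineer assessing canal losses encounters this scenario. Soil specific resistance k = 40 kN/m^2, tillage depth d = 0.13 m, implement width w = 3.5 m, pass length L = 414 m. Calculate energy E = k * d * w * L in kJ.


E = k * d * w * L
  = 40 * 0.13 * 3.5 * 414
  = 7534.80 kJ


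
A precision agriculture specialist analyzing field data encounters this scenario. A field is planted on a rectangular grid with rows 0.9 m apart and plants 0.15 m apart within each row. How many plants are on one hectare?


D = 10000 / (row_sp * plant_sp)
  = 10000 / (0.9 * 0.15)
  = 10000 / 0.1350
  = 74074.07 plants/ha


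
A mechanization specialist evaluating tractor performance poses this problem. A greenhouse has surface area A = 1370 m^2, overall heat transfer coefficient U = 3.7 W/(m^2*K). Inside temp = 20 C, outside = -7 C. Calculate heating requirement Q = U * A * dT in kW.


dT = 20 - (-7) = 27 K
Q = U * A * dT
  = 3.7 * 1370 * 27
  = 136863 W = 136.86 kW


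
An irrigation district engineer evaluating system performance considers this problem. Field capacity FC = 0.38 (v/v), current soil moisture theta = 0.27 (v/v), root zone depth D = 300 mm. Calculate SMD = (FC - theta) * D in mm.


SMD = (FC - theta) * D
    = (0.38 - 0.27) * 300
    = 0.110 * 300
    = 33 mm


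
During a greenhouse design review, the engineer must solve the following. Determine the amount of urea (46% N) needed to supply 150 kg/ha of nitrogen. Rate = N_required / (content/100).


Rate = N_required / (N_content / 100)
     = 150 / (46 / 100)
     = 150 / 0.46
     = 326.09 kg/ha


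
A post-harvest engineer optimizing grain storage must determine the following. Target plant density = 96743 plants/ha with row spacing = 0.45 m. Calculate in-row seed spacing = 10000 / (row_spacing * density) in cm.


spacing = 10000 / (row_sp * density)
        = 10000 / (0.45 * 96743)
        = 10000 / 43534.35
        = 0.22970 m = 22.97 cm


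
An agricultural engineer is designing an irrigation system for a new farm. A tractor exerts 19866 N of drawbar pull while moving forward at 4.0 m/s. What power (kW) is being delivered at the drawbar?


P = F * v / 1000
  = 19866 * 4.0 / 1000
  = 79464 / 1000
  = 79.46 kW


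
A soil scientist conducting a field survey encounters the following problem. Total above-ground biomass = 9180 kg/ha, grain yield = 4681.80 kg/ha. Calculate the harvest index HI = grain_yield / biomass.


HI = grain_yield / biomass
   = 4681.80 / 9180
   = 0.51


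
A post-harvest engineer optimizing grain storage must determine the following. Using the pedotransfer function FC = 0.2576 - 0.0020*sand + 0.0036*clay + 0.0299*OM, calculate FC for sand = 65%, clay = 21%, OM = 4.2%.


FC = 0.2576 - 0.0020*65 + 0.0036*21 + 0.0299*4.2
   = 0.2576 - 0.1300 + 0.0756 + 0.1256
   = 0.3288


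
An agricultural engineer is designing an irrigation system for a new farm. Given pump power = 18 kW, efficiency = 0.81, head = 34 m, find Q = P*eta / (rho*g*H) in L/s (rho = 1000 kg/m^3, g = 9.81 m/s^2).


Q = (P * 1000 * eta) / (rho * g * H)
  = (18 * 1000 * 0.81) / (1000 * 9.81 * 34)
  = 14580 / 333540
  = 0.04371 m^3/s = 43.71 L/s


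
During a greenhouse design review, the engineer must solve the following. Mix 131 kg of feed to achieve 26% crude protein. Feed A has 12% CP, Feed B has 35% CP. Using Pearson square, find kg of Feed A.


parts_A = CP_b - target = 35 - 26 = 9
parts_B = target - CP_a = 26 - 12 = 14
total_parts = 9 + 14 = 23
Feed A = 131 * 9 / 23 = 51.26 kg
Feed B = 131 * 14 / 23 = 79.74 kg

51.26 kg


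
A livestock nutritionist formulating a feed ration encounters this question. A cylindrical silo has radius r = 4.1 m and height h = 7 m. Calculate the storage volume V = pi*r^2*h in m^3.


V = pi * r^2 * h
  = pi * 4.1^2 * 7
  = pi * 16.81 * 7
  = 369.67 m^3


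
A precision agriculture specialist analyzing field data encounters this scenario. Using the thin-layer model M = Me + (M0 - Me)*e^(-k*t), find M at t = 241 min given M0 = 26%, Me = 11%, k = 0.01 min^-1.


M = Me + (M0 - Me) * e^(-k*t)
  = 11 + (26 - 11) * e^(-0.01*241)
  = 11 + 15 * e^(-2.410)
  = 11 + 15 * 0.08982
  = 11 + 1.3472
  = 12.35%


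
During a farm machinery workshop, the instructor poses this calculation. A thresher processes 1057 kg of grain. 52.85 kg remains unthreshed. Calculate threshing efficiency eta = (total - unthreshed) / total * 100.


eta = (total - unthreshed) / total * 100
    = (1057 - 52.85) / 1057 * 100
    = 1004.15 / 1057 * 100
    = 95%


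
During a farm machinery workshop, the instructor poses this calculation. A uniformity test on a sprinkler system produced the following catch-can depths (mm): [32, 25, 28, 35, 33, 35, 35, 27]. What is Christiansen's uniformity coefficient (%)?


xbar = 250 / 8 = 31.250
sum|xi - xbar| = 27.500
CU = 100 * (1 - 27.500 / (8 * 31.250))
   = 100 * (1 - 0.1100)
   = 89%


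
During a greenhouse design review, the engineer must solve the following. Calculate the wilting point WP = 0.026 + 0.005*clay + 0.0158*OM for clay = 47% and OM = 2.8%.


WP = 0.026 + 0.005*47 + 0.0158*2.8
   = 0.026 + 0.2350 + 0.0442
   = 0.3052


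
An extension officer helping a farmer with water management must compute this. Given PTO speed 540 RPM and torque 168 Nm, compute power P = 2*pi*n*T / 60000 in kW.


P = 2*pi*n*T / 60000
  = 2*pi * 540 * 168 / 60000
  = 570010.57 / 60000
  = 9.50 kW


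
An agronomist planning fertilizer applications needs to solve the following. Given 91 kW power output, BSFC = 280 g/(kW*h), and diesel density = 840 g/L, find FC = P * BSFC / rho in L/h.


FC = P * BSFC / rho_fuel
   = 91 * 280 / 840
   = 25480 / 840
   = 30.33 L/h


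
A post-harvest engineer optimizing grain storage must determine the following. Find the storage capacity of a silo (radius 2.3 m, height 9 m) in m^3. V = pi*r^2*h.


V = pi * r^2 * h
  = pi * 2.3^2 * 9
  = pi * 5.29 * 9
  = 149.57 m^3


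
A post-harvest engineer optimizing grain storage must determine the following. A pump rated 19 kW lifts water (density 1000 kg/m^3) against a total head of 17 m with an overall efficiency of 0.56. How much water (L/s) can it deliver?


Q = (P * 1000 * eta) / (rho * g * H)
  = (19 * 1000 * 0.56) / (1000 * 9.81 * 17)
  = 10640 / 166770
  = 0.06380 m^3/s = 63.80 L/s


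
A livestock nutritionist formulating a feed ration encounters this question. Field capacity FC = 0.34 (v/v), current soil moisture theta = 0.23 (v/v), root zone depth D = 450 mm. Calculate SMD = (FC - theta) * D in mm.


SMD = (FC - theta) * D
    = (0.34 - 0.23) * 450
    = 0.110 * 450
    = 49.50 mm


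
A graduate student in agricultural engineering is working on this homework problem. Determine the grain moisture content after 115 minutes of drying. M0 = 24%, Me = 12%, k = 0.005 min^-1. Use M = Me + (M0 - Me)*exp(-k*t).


M = Me + (M0 - Me) * e^(-k*t)
  = 12 + (24 - 12) * e^(-0.005*115)
  = 12 + 12 * e^(-0.575)
  = 12 + 12 * 0.56270
  = 12 + 6.7525
  = 18.75%


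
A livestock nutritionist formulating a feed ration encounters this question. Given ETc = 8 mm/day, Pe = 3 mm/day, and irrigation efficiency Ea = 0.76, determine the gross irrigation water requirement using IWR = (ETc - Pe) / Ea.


IWR = (ETc - Pe) / Ea
    = (8 - 3) / 0.76
    = 5 / 0.76
    = 6.58 mm/day


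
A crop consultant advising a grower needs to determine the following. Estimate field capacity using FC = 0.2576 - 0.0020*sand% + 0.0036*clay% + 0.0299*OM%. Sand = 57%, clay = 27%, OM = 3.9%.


FC = 0.2576 - 0.0020*57 + 0.0036*27 + 0.0299*3.9
   = 0.2576 - 0.1140 + 0.0972 + 0.1166
   = 0.3574


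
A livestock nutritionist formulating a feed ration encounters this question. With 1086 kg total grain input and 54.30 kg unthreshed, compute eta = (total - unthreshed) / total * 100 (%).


eta = (total - unthreshed) / total * 100
    = (1086 - 54.30) / 1086 * 100
    = 1031.70 / 1086 * 100
    = 95%


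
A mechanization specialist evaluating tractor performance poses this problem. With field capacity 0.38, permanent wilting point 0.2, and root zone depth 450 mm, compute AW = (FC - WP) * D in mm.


AW = (FC - WP) * D
   = (0.38 - 0.2) * 450
   = 0.18 * 450
   = 81 mm


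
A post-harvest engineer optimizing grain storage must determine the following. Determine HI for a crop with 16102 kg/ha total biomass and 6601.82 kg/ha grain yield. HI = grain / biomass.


HI = grain_yield / biomass
   = 6601.82 / 16102
   = 0.41


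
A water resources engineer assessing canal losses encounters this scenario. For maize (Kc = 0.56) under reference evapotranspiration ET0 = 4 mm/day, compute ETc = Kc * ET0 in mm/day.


ETc = Kc * ET0
    = 0.56 * 4
    = 2.24 mm/day


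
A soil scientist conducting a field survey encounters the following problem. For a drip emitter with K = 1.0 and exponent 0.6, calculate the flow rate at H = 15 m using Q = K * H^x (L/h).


Q = K * H^x
  = 1.0 * 15^0.6
  = 1.0 * 5.0776
  = 5.08 L/h


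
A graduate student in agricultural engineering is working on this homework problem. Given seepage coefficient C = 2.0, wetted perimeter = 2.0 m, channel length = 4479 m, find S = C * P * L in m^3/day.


S = C * P * L
  = 2.0 * 2.0 * 4479
  = 17916 m^3/day


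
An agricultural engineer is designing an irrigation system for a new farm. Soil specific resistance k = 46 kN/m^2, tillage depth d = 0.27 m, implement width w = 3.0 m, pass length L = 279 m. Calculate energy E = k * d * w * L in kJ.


E = k * d * w * L
  = 46 * 0.27 * 3.0 * 279
  = 10395.54 kJ


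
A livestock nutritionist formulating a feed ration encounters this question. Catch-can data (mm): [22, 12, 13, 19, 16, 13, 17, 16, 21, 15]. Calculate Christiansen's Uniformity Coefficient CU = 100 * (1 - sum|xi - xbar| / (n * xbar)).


xbar = 164 / 10 = 16.400
sum|xi - xbar| = 26.800
CU = 100 * (1 - 26.800 / (10 * 16.400))
   = 100 * (1 - 0.1634)
   = 83.66%


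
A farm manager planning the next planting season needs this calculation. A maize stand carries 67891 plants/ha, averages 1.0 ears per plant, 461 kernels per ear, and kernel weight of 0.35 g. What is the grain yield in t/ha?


Y = density * ears * kernels * kw
  = 67891 * 1.0 * 461 * 0.35 g/ha
  = 10954212.85 g/ha
  = 10954.21 kg/ha = 10.95 t/ha


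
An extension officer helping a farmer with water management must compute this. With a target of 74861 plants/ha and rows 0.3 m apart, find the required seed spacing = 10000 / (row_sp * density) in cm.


spacing = 10000 / (row_sp * density)
        = 10000 / (0.3 * 74861)
        = 10000 / 22458.30
        = 0.44527 m = 44.53 cm


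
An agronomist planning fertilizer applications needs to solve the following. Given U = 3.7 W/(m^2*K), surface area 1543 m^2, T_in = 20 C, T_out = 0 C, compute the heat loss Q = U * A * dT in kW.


dT = 20 - (0) = 20 K
Q = U * A * dT
  = 3.7 * 1543 * 20
  = 114182 W = 114.18 kW


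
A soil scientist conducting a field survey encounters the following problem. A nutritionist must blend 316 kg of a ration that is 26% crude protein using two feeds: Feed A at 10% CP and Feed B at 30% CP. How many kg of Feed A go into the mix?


parts_A = CP_b - target = 30 - 26 = 4
parts_B = target - CP_a = 26 - 10 = 16
total_parts = 4 + 16 = 20
Feed A = 316 * 4 / 20 = 63.20 kg
Feed B = 316 * 16 / 20 = 252.80 kg

63.20 kg


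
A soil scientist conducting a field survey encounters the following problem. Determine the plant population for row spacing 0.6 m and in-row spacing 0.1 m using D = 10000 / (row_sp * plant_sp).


D = 10000 / (row_sp * plant_sp)
  = 10000 / (0.6 * 0.1)
  = 10000 / 0.0600
  = 166666.67 plants/ha


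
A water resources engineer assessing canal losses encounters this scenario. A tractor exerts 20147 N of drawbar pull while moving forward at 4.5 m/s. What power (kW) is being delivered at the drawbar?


P = F * v / 1000
  = 20147 * 4.5 / 1000
  = 90661.50 / 1000
  = 90.66 kW


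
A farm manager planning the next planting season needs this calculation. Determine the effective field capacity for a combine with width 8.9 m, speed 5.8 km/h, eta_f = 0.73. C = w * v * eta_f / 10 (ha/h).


C = w * v * eta_f / 10
  = 8.9 * 5.8 * 0.73 / 10
  = 37.68 / 10
  = 3.77 ha/h


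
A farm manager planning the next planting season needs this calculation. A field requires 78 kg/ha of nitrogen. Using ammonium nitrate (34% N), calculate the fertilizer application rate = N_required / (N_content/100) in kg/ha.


Rate = N_required / (N_content / 100)
     = 78 / (34 / 100)
     = 78 / 0.34
     = 229.41 kg/ha


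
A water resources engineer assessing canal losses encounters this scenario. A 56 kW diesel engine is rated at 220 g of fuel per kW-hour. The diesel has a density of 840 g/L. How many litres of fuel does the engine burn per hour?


FC = P * BSFC / rho_fuel
   = 56 * 220 / 840
   = 12320 / 840
   = 14.67 L/h


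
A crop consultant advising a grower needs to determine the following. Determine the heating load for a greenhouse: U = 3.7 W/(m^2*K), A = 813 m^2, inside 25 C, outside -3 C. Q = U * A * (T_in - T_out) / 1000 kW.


dT = 25 - (-3) = 28 K
Q = U * A * dT
  = 3.7 * 813 * 28
  = 84226.80 W = 84.23 kW


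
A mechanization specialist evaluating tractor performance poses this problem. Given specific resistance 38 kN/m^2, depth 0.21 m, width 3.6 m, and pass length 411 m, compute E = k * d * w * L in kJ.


E = k * d * w * L
  = 38 * 0.21 * 3.6 * 411
  = 11807.21 kJ
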